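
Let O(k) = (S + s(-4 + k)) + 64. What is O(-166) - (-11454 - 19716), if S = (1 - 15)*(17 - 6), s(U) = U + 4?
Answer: 30914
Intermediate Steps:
s(U) = 4 + U
S = -154 (S = -14*11 = -154)
O(k) = -90 + k (O(k) = (-154 + (4 + (-4 + k))) + 64 = (-154 + k) + 64 = -90 + k)
O(-166) - (-11454 - 19716) = (-90 - 166) - (-11454 - 19716) = -256 - 1*(-31170) = -256 + 31170 = 30914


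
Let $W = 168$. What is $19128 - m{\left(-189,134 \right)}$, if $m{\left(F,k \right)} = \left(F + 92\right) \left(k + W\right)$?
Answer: $48422$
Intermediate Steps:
$m{\left(F,k \right)} = \left(92 + F\right) \left(168 + k\right)$ ($m{\left(F,k \right)} = \left(F + 92\right) \left(k + 168\right) = \left(92 + F\right) \left(168 + k\right)$)
$19128 - m{\left(-189,134 \right)} = 19128 - \left(15456 + 92 \cdot 134 + 168 \left(-189\right) - 25326\right) = 19128 - \left(15456 + 12328 - 31752 - 25326\right) = 19128 - -29294 = 19128 + 29294 = 48422$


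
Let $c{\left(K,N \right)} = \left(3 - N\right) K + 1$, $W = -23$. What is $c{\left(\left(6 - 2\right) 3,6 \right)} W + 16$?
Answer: $821$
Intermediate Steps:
$c{\left(K,N \right)} = 1 + K \left(3 - N\right)$ ($c{\left(K,N \right)} = K \left(3 - N\right) + 1 = 1 + K \left(3 - N\right)$)
$c{\left(\left(6 - 2\right) 3,6 \right)} W + 16 = \left(1 + 3 \left(6 - 2\right) 3 - \left(6 - 2\right) 3 \cdot 6\right) \left(-23\right) + 16 = \left(1 + 3 \cdot 4 \cdot 3 - 4 \cdot 3 \cdot 6\right) \left(-23\right) + 16 = \left(1 + 3 \cdot 12 - 12 \cdot 6\right) \left(-23\right) + 16 = \left(1 + 36 - 72\right) \left(-23\right) + 16 = \left(-35\right) \left(-23\right) + 16 = 805 + 16 = 821$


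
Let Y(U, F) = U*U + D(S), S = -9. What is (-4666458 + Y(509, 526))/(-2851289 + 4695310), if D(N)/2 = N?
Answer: -4407395/1844021 ≈ -2.3901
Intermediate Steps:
D(N) = 2*N
Y(U, F) = -18 + U**2 (Y(U, F) = U*U + 2*(-9) = U**2 - 18 = -18 + U**2)
(-4666458 + Y(509, 526))/(-2851289 + 4695310) = (-4666458 + (-18 + 509**2))/(-2851289 + 4695310) = (-4666458 + (-18 + 259081))/1844021 = (-4666458 + 259063)*(1/1844021) = -4407395*1/1844021 = -4407395/1844021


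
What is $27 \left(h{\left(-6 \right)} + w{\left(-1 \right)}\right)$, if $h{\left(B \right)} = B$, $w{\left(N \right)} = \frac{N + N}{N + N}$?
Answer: $-135$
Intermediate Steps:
$w{\left(N \right)} = 1$ ($w{\left(N \right)} = \frac{2 N}{2 N} = 2 N \frac{1}{2 N} = 1$)
$27 \left(h{\left(-6 \right)} + w{\left(-1 \right)}\right) = 27 \left(-6 + 1\right) = 27 \left(-5\right) = -135$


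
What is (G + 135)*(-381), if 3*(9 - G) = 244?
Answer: -23876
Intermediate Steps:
G = -217/3 (G = 9 - 1/3*244 = 9 - 244/3 = -217/3 ≈ -72.333)
(G + 135)*(-381) = (-217/3 + 135)*(-381) = (188/3)*(-381) = -23876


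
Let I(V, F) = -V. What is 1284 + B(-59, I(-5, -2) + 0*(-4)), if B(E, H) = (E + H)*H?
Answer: 1014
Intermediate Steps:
B(E, H) = H*(E + H)
1284 + B(-59, I(-5, -2) + 0*(-4)) = 1284 + (-1*(-5) + 0*(-4))*(-59 + (-1*(-5) + 0*(-4))) = 1284 + (5 + 0)*(-59 + (5 + 0)) = 1284 + 5*(-59 + 5) = 1284 + 5*(-54) = 1284 - 270 = 1014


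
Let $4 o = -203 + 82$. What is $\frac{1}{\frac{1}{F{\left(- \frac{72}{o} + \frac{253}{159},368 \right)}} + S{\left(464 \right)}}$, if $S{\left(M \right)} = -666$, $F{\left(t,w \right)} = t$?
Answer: $- \frac{76405}{50866491} \approx -0.0015021$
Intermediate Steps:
$o = - \frac{121}{4}$ ($o = \frac{-203 + 82}{4} = \frac{1}{4} \left(-121\right) = - \frac{121}{4} \approx -30.25$)
$\frac{1}{\frac{1}{F{\left(- \frac{72}{o} + \frac{253}{159},368 \right)}} + S{\left(464 \right)}} = \frac{1}{\frac{1}{- \frac{72}{- \frac{121}{4}} + \frac{253}{159}} - 666} = \frac{1}{\frac{1}{\left(-72\right) \left(- \frac{4}{121}\right) + 253 \cdot \frac{1}{159}} - 666} = \frac{1}{\frac{1}{\frac{288}{121} + \frac{253}{159}} - 666} = \frac{1}{\frac{1}{\frac{76405}{19239}} - 666} = \frac{1}{\frac{19239}{76405} - 666} = \frac{1}{- \frac{50866491}{76405}} = - \frac{76405}{50866491}$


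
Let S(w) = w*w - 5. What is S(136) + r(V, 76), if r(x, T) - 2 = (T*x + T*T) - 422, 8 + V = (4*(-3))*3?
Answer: 20503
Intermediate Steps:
V = -44 (V = -8 + (4*(-3))*3 = -8 - 12*3 = -8 - 36 = -44)
r(x, T) = -420 + T**2 + T*x (r(x, T) = 2 + ((T*x + T*T) - 422) = 2 + ((T*x + T**2) - 422) = 2 + ((T**2 + T*x) - 422) = 2 + (-422 + T**2 + T*x) = -420 + T**2 + T*x)
S(w) = -5 + w**2 (S(w) = w**2 - 5 = -5 + w**2)
S(136) + r(V, 76) = (-5 + 136**2) + (-420 + 76**2 + 76*(-44)) = (-5 + 18496) + (-420 + 5776 - 3344) = 18491 + 2012 = 20503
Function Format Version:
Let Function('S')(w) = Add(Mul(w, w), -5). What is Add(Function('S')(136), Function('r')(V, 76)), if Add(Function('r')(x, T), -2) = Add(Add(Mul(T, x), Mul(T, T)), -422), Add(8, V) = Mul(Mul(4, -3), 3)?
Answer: 20503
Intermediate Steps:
V = -44 (V = Add(-8, Mul(Mul(4, -3), 3)) = Add(-8, Mul(-12, 3)) = Add(-8, -36) = -44)
Function('r')(x, T) = Add(-420, Pow(T, 2), Mul(T, x)) (Function('r')(x, T) = Add(2, Add(Add(Mul(T, x), Mul(T, T)), -422)) = Add(2, Add(Add(Mul(T, x), Pow(T, 2)), -422)) = Add(2, Add(Add(Pow(T, 2), Mul(T, x)), -422)) = Add(2, Add(-422, Pow(T, 2), Mul(T, x))) = Add(-420, Pow(T, 2), Mul(T, x)))
Function('S')(w) = Add(-5, Pow(w, 2)) (Function('S')(w) = Add(Pow(w, 2), -5) = Add(-5, Pow(w, 2)))
Add(Function('S')(136), Function('r')(V, 76)) = Add(Add(-5, Pow(136, 2)), Add(-420, Pow(76, 2), Mul(76, -44))) = Add(Add(-5, 18496), Add(-420, 5776, -3344)) = Add(18491, 2012) = 20503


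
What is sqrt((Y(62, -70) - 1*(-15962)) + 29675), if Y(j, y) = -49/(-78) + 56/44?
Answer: sqrt(33597715866)/858 ≈ 213.63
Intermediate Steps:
Y(j, y) = 1631/858 (Y(j, y) = -49*(-1/78) + 56*(1/44) = 49/78 + 14/11 = 1631/858)
sqrt((Y(62, -70) - 1*(-15962)) + 29675) = sqrt((1631/858 - 1*(-15962)) + 29675) = sqrt((1631/858 + 15962) + 29675) = sqrt(13697027/858 + 29675) = sqrt(39158177/858) = sqrt(33597715866)/858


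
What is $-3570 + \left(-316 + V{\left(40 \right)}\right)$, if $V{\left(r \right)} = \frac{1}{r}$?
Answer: $- \frac{155439}{40} \approx -3886.0$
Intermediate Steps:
$-3570 + \left(-316 + V{\left(40 \right)}\right) = -3570 - \left(316 - \frac{1}{40}\right) = -3570 + \left(-316 + \frac{1}{40}\right) = -3570 - \frac{12639}{40} = - \frac{155439}{40}$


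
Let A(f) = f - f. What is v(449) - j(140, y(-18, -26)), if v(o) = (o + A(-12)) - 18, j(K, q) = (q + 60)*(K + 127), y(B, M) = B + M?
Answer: -3841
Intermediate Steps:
A(f) = 0
j(K, q) = (60 + q)*(127 + K)
v(o) = -18 + o (v(o) = (o + 0) - 18 = o - 18 = -18 + o)
v(449) - j(140, y(-18, -26)) = (-18 + 449) - (7620 + 60*140 + 127*(-18 - 26) + 140*(-18 - 26)) = 431 - (7620 + 8400 + 127*(-44) + 140*(-44)) = 431 - (7620 + 8400 - 5588 - 6160) = 431 - 1*4272 = 431 - 4272 = -3841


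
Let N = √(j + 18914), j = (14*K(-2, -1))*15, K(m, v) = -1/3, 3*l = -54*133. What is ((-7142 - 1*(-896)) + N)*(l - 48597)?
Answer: 318489786 - 101982*√4711 ≈ 3.1149e+8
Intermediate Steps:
l = -2394 (l = (-54*133)/3 = (⅓)*(-7182) = -2394)
K(m, v) = -⅓ (K(m, v) = -1*⅓ = -⅓)
j = -70 (j = (14*(-⅓))*15 = -14/3*15 = -70)
N = 2*√4711 (N = √(-70 + 18914) = √18844 = 2*√4711 ≈ 137.27)
((-7142 - 1*(-896)) + N)*(l - 48597) = ((-7142 - 1*(-896)) + 2*√4711)*(-2394 - 48597) = ((-7142 + 896) + 2*√4711)*(-50991) = (-6246 + 2*√4711)*(-50991) = 318489786 - 101982*√4711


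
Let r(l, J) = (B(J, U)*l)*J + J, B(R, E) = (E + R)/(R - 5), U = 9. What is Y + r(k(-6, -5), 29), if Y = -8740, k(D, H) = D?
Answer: -17973/2 ≈ -8986.5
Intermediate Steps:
B(R, E) = (E + R)/(-5 + R)
r(l, J) = J + J*l*(9 + J)/(-5 + J) (r(l, J) = (((9 + J)/(-5 + J))*l)*J + J = (l*(9 + J)/(-5 + J))*J + J = J*l*(9 + J)/(-5 + J) + J = J + J*l*(9 + J)/(-5 + J))
Y + r(k(-6, -5), 29) = -8740 + 29*(-5 + 29 - 6*(9 + 29))/(-5 + 29) = -8740 + 29*(-5 + 29 - 6*38)/24 = -8740 + 29*(1/24)*(-5 + 29 - 228) = -8740 + 29*(1/24)*(-204) = -8740 - 493/2 = -17973/2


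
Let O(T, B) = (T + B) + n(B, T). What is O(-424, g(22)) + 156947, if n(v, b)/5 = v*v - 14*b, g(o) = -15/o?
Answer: 90123047/484 ≈ 1.8620e+5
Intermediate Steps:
n(v, b) = -70*b + 5*v**2 (n(v, b) = 5*(v*v - 14*b) = 5*(v**2 - 14*b) = -70*b + 5*v**2)
O(T, B) = B - 69*T + 5*B**2 (O(T, B) = (T + B) + (-70*T + 5*B**2) = (B + T) + (-70*T + 5*B**2) = B - 69*T + 5*B**2)
O(-424, g(22)) + 156947 = (-15/22 - 69*(-424) + 5*(-15/22)**2) + 156947 = (-15*1/22 + 29256 + 5*(-15*1/22)**2) + 156947 = (-15/22 + 29256 + 5*(-15/22)**2) + 156947 = (-15/22 + 29256 + 5*(225/484)) + 156947 = (-15/22 + 29256 + 1125/484) + 156947 = 14160699/484 + 156947 = 90123047/484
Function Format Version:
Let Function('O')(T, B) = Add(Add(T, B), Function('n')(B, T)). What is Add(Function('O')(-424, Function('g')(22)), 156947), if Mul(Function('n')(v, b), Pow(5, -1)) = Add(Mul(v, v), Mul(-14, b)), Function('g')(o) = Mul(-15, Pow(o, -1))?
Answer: Rational(90123047, 484) ≈ 1.8620e+5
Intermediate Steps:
Function('n')(v, b) = Add(Mul(-70, b), Mul(5, Pow(v, 2))) (Function('n')(v, b) = Mul(5, Add(Mul(v, v), Mul(-14, b))) = Mul(5, Add(Pow(v, 2), Mul(-14, b))) = Add(Mul(-70, b), Mul(5, Pow(v, 2))))
Function('O')(T, B) = Add(B, Mul(-69, T), Mul(5, Pow(B, 2))) (Function('O')(T, B) = Add(Add(T, B), Add(Mul(-70, T), Mul(5, Pow(B, 2)))) = Add(Add(B, T), Add(Mul(-70, T), Mul(5, Pow(B, 2)))) = Add(B, Mul(-69, T), Mul(5, Pow(B, 2))))
Add(Function('O')(-424, Function('g')(22)), 156947) = Add(Add(Mul(-15, Pow(22, -1)), Mul(-69, -424), Mul(5, Pow(Mul(-15, Pow(22, -1)), 2))), 156947) = Add(Add(Mul(-15, Rational(1, 22)), 29256, Mul(5, Pow(Mul(-15, Rational(1, 22)), 2))), 156947) = Add(Add(Rational(-15, 22), 29256, Mul(5, Pow(Rational(-15, 22), 2))), 156947) = Add(Add(Rational(-15, 22), 29256, Mul(5, Rational(225, 484))), 156947) = Add(Add(Rational(-15, 22), 29256, Rational(1125, 484)), 156947) = Add(Rational(14160699, 484), 156947) = Rational(90123047, 484)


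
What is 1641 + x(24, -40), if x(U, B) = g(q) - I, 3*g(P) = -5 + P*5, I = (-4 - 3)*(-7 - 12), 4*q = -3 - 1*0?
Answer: 18061/12 ≈ 1505.1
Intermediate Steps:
q = -¾ (q = (-3 - 1*0)/4 = (-3 + 0)/4 = (¼)*(-3) = -¾ ≈ -0.75000)
I = 133 (I = -7*(-19) = 133)
g(P) = -5/3 + 5*P/3 (g(P) = (-5 + P*5)/3 = (-5 + 5*P)/3 = -5/3 + 5*P/3)
x(U, B) = -1631/12 (x(U, B) = (-5/3 + (5/3)*(-¾)) - 1*133 = (-5/3 - 5/4) - 133 = -35/12 - 133 = -1631/12)
1641 + x(24, -40) = 1641 - 1631/12 = 18061/12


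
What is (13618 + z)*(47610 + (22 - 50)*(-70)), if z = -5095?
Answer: 422485110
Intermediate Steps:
(13618 + z)*(47610 + (22 - 50)*(-70)) = (13618 - 5095)*(47610 + (22 - 50)*(-70)) = 8523*(47610 - 28*(-70)) = 8523*(47610 + 1960) = 8523*49570 = 422485110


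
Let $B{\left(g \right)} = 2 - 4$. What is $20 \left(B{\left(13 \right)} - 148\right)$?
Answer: $-3000$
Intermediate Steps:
$B{\left(g \right)} = -2$ ($B{\left(g \right)} = 2 - 4 = -2$)
$20 \left(B{\left(13 \right)} - 148\right) = 20 \left(-2 - 148\right) = 20 \left(-150\right) = -3000$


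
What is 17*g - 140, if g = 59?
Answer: 863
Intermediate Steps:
17*g - 140 = 17*59 - 140 = 1003 - 140 = 863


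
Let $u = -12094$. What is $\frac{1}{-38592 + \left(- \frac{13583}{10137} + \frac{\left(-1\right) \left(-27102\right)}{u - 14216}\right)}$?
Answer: $- \frac{44450745}{1715548501324} \approx -2.591 \cdot 10^{-5}$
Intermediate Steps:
$\frac{1}{-38592 + \left(- \frac{13583}{10137} + \frac{\left(-1\right) \left(-27102\right)}{u - 14216}\right)} = \frac{1}{-38592 - \left(\frac{13583}{10137} - \frac{\left(-1\right) \left(-27102\right)}{-12094 - 14216}\right)} = \frac{1}{-38592 + \left(\left(-13583\right) \frac{1}{10137} + \frac{27102}{-12094 - 14216}\right)} = \frac{1}{-38592 - \left(\frac{13583}{10137} - \frac{27102}{-26310}\right)} = \frac{1}{-38592 + \left(- \frac{13583}{10137} + 27102 \left(- \frac{1}{26310}\right)\right)} = \frac{1}{-38592 - \frac{105350284}{44450745}} = \frac{1}{- \frac{1715548501324}{44450745}} = - \frac{44450745}{1715548501324}$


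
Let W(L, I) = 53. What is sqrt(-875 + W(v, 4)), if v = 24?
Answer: I*sqrt(822) ≈ 28.671*I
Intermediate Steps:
sqrt(-875 + W(v, 4)) = sqrt(-875 + 53) = sqrt(-822) = I*sqrt(822)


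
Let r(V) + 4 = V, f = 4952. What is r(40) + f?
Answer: 4988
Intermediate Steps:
r(V) = -4 + V
r(40) + f = (-4 + 40) + 4952 = 36 + 4952 = 4988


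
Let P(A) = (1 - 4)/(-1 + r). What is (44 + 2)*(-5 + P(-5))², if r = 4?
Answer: 1656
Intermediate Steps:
P(A) = -1 (P(A) = (1 - 4)/(-1 + 4) = -3/3 = -3*⅓ = -1)
(44 + 2)*(-5 + P(-5))² = (44 + 2)*(-5 - 1)² = 46*(-6)² = 46*36 = 1656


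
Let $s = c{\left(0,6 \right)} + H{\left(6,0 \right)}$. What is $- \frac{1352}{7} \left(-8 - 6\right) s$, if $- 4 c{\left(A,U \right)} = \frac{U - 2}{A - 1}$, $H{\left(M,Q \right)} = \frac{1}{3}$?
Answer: $\frac{10816}{3} \approx 3605.3$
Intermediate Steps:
$H{\left(M,Q \right)} = \frac{1}{3}$
$c{\left(A,U \right)} = - \frac{-2 + U}{4 \left(-1 + A\right)}$ ($c{\left(A,U \right)} = - \frac{\left(U - 2\right) \frac{1}{A - 1}}{4} = - \frac{\left(-2 + U\right) \frac{1}{-1 + A}}{4} = - \frac{\frac{1}{-1 + A} \left(-2 + U\right)}{4} = - \frac{-2 + U}{4 \left(-1 + A\right)}$)
$s = \frac{4}{3}$ ($s = \frac{2 - 6}{4 \left(-1 + 0\right)} + \frac{1}{3} = \frac{2 - 6}{4 \left(-1\right)} + \frac{1}{3} = \frac{1}{4} \left(-1\right) \left(-4\right) + \frac{1}{3} = 1 + \frac{1}{3} = \frac{4}{3} \approx 1.3333$)
$- \frac{1352}{7} \left(-8 - 6\right) s = - \frac{1352}{7} \left(-8 - 6\right) \frac{4}{3} = \left(-1352\right) \frac{1}{7} \left(\left(-14\right) \frac{4}{3}\right) = \left(- \frac{1352}{7}\right) \left(- \frac{56}{3}\right) = \frac{10816}{3}$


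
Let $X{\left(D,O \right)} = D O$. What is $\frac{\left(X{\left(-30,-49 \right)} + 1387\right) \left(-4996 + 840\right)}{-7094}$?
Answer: $\frac{5936846}{3547} \approx 1673.8$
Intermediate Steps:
$\frac{\left(X{\left(-30,-49 \right)} + 1387\right) \left(-4996 + 840\right)}{-7094} = \frac{\left(\left(-30\right) \left(-49\right) + 1387\right) \left(-4996 + 840\right)}{-7094} = \left(1470 + 1387\right) \left(-4156\right) \left(- \frac{1}{7094}\right) = 2857 \left(-4156\right) \left(- \frac{1}{7094}\right) = \left(-11873692\right) \left(- \frac{1}{7094}\right) = \frac{5936846}{3547}$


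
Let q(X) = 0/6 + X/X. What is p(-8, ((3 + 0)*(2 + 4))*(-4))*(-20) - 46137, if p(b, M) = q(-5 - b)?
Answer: -46157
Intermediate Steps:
q(X) = 1 (q(X) = 0*(⅙) + 1 = 0 + 1 = 1)
p(b, M) = 1
p(-8, ((3 + 0)*(2 + 4))*(-4))*(-20) - 46137 = 1*(-20) - 46137 = -20 - 46137 = -46157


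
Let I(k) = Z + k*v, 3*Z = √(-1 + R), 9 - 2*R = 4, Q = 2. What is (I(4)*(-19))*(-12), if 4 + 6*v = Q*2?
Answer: 38*√6 ≈ 93.081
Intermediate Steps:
R = 5/2 (R = 9/2 - ½*4 = 9/2 - 2 = 5/2 ≈ 2.5000)
v = 0 (v = -⅔ + (2*2)/6 = -⅔ + (⅙)*4 = -⅔ + ⅔ = 0)
Z = √6/6 (Z = √(-1 + 5/2)/3 = √(3/2)/3 = (√6/2)/3 = √6/6 ≈ 0.40825)
I(k) = √6/6 (I(k) = √6/6 + k*0 = √6/6 + 0 = √6/6)
(I(4)*(-19))*(-12) = ((√6/6)*(-19))*(-12) = -19*√6/6*(-12) = 38*√6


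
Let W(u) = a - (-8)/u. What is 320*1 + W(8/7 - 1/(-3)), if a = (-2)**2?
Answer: 10212/31 ≈ 329.42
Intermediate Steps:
a = 4
W(u) = 4 + 8/u (W(u) = 4 - (-8)/u = 4 + 8/u)
320*1 + W(8/7 - 1/(-3)) = 320*1 + (4 + 8/(8/7 - 1/(-3))) = 320 + (4 + 8/(8*(1/7) - 1*(-1/3))) = 320 + (4 + 8/(8/7 + 1/3)) = 320 + (4 + 8/(31/21)) = 320 + (4 + 8*(21/31)) = 320 + (4 + 168/31) = 320 + 292/31 = 10212/31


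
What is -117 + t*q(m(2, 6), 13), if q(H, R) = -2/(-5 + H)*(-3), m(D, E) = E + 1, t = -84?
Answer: -369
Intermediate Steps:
m(D, E) = 1 + E
q(H, R) = 6/(-5 + H)
-117 + t*q(m(2, 6), 13) = -117 - 504/(-5 + (1 + 6)) = -117 - 504/(-5 + 7) = -117 - 504/2 = -117 - 84*3 = -117 - 252 = -369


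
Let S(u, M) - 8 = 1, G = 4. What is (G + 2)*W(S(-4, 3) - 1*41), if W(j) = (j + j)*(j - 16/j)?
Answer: 12096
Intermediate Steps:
S(u, M) = 9 (S(u, M) = 8 + 1 = 9)
W(j) = 2*j*(j - 16/j) (W(j) = (2*j)*(j - 16/j) = 2*j*(j - 16/j))
(G + 2)*W(S(-4, 3) - 1*41) = (4 + 2)*(-32 + 2*(9 - 1*41)²) = 6*(-32 + 2*(9 - 41)²) = 6*(-32 + 2*(-32)²) = 6*(-32 + 2*1024) = 6*(-32 + 2048) = 6*2016 = 12096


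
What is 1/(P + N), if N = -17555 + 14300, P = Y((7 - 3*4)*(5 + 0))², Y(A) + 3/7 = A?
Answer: -49/127811 ≈ -0.00038338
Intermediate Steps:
Y(A) = -3/7 + A
P = 31684/49 (P = (-3/7 + (7 - 3*4)*(5 + 0))² = (-3/7 + (7 - 12)*5)² = (-3/7 - 5*5)² = (-3/7 - 25)² = (-178/7)² = 31684/49 ≈ 646.61)
N = -3255
1/(P + N) = 1/(31684/49 - 3255) = 1/(-127811/49) = -49/127811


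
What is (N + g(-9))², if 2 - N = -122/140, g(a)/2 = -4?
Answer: 128881/4900 ≈ 26.302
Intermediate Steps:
g(a) = -8 (g(a) = 2*(-4) = -8)
N = 201/70 (N = 2 - (-122)/140 = 2 - 1*(-61/70) = 2 + 61/70 = 201/70 ≈ 2.8714)
(N + g(-9))² = (201/70 - 8)² = (-359/70)² = 128881/4900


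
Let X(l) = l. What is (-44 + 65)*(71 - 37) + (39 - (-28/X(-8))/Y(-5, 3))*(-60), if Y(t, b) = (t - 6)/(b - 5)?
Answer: -17466/11 ≈ -1587.8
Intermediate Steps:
Y(t, b) = (-6 + t)/(-5 + b)
(-44 + 65)*(71 - 37) + (39 - (-28/X(-8))/Y(-5, 3))*(-60) = (-44 + 65)*(71 - 37) + (39 - (-28/(-8))/((-6 - 5)/(-5 + 3)))*(-60) = 21*34 + (39 - (-28*(-1/8))/(-11/(-2)))*(-60) = 714 + (39 - 7/(2*((-1/2*(-11)))))*(-60) = 714 + (39 - 7/(2*11/2))*(-60) = 714 + (39 - 7*2/(2*11))*(-60) = 714 + (39 - 1*7/11)*(-60) = 714 + (39 - 7/11)*(-60) = 714 + (422/11)*(-60) = 714 - 25320/11 = -17466/11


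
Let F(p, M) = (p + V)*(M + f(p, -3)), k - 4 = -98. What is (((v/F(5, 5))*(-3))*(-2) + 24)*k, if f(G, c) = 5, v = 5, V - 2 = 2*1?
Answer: -6862/3 ≈ -2287.3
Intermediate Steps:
k = -94 (k = 4 - 98 = -94)
V = 4 (V = 2 + 2*1 = 2 + 2 = 4)
F(p, M) = (4 + p)*(5 + M) (F(p, M) = (p + 4)*(M + 5) = (4 + p)*(5 + M))
(((v/F(5, 5))*(-3))*(-2) + 24)*k = (((5/(20 + 4*5 + 5*5 + 5*5))*(-3))*(-2) + 24)*(-94) = (((5/(20 + 20 + 25 + 25))*(-3))*(-2) + 24)*(-94) = (((5/90)*(-3))*(-2) + 24)*(-94) = (((5*(1/90))*(-3))*(-2) + 24)*(-94) = (((1/18)*(-3))*(-2) + 24)*(-94) = (-1/6*(-2) + 24)*(-94) = (1/3 + 24)*(-94) = (73/3)*(-94) = -6862/3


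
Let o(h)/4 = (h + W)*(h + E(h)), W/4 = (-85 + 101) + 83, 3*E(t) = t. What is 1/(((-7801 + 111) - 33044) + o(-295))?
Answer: -3/598922 ≈ -5.0090e-6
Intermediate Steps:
E(t) = t/3
W = 396 (W = 4*((-85 + 101) + 83) = 4*(16 + 83) = 4*99 = 396)
o(h) = 16*h*(396 + h)/3 (o(h) = 4*((h + 396)*(h + h/3)) = 4*((396 + h)*(4*h/3)) = 4*(4*h*(396 + h)/3) = 16*h*(396 + h)/3)
1/(((-7801 + 111) - 33044) + o(-295)) = 1/(((-7801 + 111) - 33044) + (16/3)*(-295)*(396 - 295)) = 1/((-7690 - 33044) + (16/3)*(-295)*101) = 1/(-40734 - 476720/3) = 1/(-598922/3) = -3/598922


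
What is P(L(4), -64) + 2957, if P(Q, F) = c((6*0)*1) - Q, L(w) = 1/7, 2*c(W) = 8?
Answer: 20726/7 ≈ 2960.9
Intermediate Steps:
c(W) = 4 (c(W) = (½)*8 = 4)
L(w) = ⅐
P(Q, F) = 4 - Q
P(L(4), -64) + 2957 = (4 - 1*⅐) + 2957 = (4 - ⅐) + 2957 = 27/7 + 2957 = 20726/7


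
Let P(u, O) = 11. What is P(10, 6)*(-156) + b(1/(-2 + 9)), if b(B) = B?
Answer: -12011/7 ≈ -1715.9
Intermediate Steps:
P(10, 6)*(-156) + b(1/(-2 + 9)) = 11*(-156) + 1/(-2 + 9) = -1716 + 1/7 = -1716 + ⅐ = -12011/7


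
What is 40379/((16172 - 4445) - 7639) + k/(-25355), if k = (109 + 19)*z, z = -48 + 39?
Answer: 1028518921/103651240 ≈ 9.9229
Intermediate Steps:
z = -9
k = -1152 (k = (109 + 19)*(-9) = 128*(-9) = -1152)
40379/((16172 - 4445) - 7639) + k/(-25355) = 40379/((16172 - 4445) - 7639) - 1152/(-25355) = 40379/(11727 - 7639) - 1152*(-1/25355) = 40379/4088 + 1152/25355 = 1028518921/103651240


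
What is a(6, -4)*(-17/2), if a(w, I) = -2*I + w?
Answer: -119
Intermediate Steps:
a(w, I) = w - 2*I
a(6, -4)*(-17/2) = (6 - 2*(-4))*(-17/2) = (6 + 8)*(-17*1/2) = 14*(-17/2) = -119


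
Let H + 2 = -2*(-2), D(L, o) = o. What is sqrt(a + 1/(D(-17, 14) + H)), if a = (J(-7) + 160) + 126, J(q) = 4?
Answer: sqrt(4641)/4 ≈ 17.031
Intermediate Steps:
H = 2 (H = -2 - 2*(-2) = -2 + 4 = 2)
a = 290 (a = (4 + 160) + 126 = 164 + 126 = 290)
sqrt(a + 1/(D(-17, 14) + H)) = sqrt(290 + 1/(14 + 2)) = sqrt(290 + 1/16) = sqrt(4641/16) = sqrt(4641)/4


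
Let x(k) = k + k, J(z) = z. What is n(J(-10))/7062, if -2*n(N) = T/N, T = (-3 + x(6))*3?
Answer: 9/47080 ≈ 0.00019116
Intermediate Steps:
x(k) = 2*k
T = 27 (T = (-3 + 2*6)*3 = (-3 + 12)*3 = 9*3 = 27)
n(N) = -27/(2*N)
n(J(-10))/7062 = -27/2/(-10)/7062 = -27/2*(-⅒)*(1/7062) = (27/20)*(1/7062) = 9/47080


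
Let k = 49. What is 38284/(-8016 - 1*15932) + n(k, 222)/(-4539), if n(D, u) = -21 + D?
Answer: -43610405/27174993 ≈ -1.6048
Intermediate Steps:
38284/(-8016 - 1*15932) + n(k, 222)/(-4539) = 38284/(-8016 - 1*15932) + (-21 + 49)/(-4539) = 38284/(-8016 - 15932) + 28*(-1/4539) = 38284/(-23948) - 28/4539 = 38284*(-1/23948) - 28/4539 = -9571/5987 - 28/4539 = -43610405/27174993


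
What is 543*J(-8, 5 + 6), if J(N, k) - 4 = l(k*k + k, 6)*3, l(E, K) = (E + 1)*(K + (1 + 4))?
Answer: 2385399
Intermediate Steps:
l(E, K) = (1 + E)*(5 + K) (l(E, K) = (1 + E)*(K + 5) = (1 + E)*(5 + K))
J(N, k) = 37 + 33*k + 33*k² (J(N, k) = 4 + (5 + 6 + 5*(k*k + k) + (k*k + k)*6)*3 = 4 + (5 + 6 + 5*(k² + k) + (k² + k)*6)*3 = 4 + (5 + 6 + 5*(k + k²) + (k + k²)*6)*3 = 4 + (5 + 6 + (5*k + 5*k²) + (6*k + 6*k²))*3 = 4 + (11 + 11*k + 11*k²)*3 = 4 + (33 + 33*k + 33*k²) = 37 + 33*k + 33*k²)
543*J(-8, 5 + 6) = 543*(37 + 33*(5 + 6)*(1 + (5 + 6))) = 543*(37 + 33*11*(1 + 11)) = 543*(37 + 33*11*12) = 543*(37 + 4356) = 543*4393 = 2385399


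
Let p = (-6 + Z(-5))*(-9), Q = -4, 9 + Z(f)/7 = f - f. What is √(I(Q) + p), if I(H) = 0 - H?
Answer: 25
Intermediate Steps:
Z(f) = -63 (Z(f) = -63 + 7*(f - f) = -63 + 7*0 = -63 + 0 = -63)
I(H) = -H
p = 621 (p = (-6 - 63)*(-9) = -69*(-9) = 621)
√(I(Q) + p) = √(-1*(-4) + 621) = √(4 + 621) = √625 = 25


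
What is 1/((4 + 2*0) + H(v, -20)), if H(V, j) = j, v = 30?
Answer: -1/16 ≈ -0.062500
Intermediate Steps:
1/((4 + 2*0) + H(v, -20)) = 1/((4 + 2*0) - 20) = 1/((4 + 0) - 20) = 1/(4 - 20) = 1/(-16) = -1/16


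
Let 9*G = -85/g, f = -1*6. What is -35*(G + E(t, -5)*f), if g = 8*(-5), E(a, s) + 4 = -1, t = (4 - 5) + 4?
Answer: -76195/72 ≈ -1058.3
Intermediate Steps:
t = 3 (t = -1 + 4 = 3)
E(a, s) = -5 (E(a, s) = -4 - 1 = -5)
g = -40
f = -6
G = 17/72 (G = (-85/(-40))/9 = (-85*(-1/40))/9 = (⅑)*(17/8) = 17/72 ≈ 0.23611)
-35*(G + E(t, -5)*f) = -35*(17/72 - 5*(-6)) = -35*(17/72 + 30) = -35*2177/72 = -76195/72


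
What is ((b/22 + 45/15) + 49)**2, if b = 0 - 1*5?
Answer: 1297321/484 ≈ 2680.4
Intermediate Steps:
b = -5 (b = 0 - 5 = -5)
((b/22 + 45/15) + 49)**2 = ((-5/22 + 45/15) + 49)**2 = ((-5*1/22 + 45*(1/15)) + 49)**2 = ((-5/22 + 3) + 49)**2 = (61/22 + 49)**2 = (1139/22)**2 = 1297321/484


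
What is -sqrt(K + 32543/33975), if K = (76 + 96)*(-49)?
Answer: -I*sqrt(43232622307)/2265 ≈ -91.799*I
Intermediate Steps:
K = -8428 (K = 172*(-49) = -8428)
-sqrt(K + 32543/33975) = -sqrt(-8428 + 32543/33975) = -sqrt(-286308757/33975) = -I*sqrt(43232622307)/2265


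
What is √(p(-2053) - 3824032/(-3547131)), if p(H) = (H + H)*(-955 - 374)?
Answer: √68659157088058302906/3547131 ≈ 2336.0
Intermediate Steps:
p(H) = -2658*H (p(H) = (2*H)*(-1329) = -2658*H)
√(p(-2053) - 3824032/(-3547131)) = √(-2658*(-2053) - 3824032/(-3547131)) = √(5456874 - 3824032*(-1/3547131)) = √(5456874 + 3824032/3547131) = √(19356250752526/3547131) = √68659157088058302906/3547131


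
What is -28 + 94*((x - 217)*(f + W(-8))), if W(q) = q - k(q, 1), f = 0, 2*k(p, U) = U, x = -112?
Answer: 262843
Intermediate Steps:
k(p, U) = U/2
W(q) = -½ + q (W(q) = q - 1/2 = q - 1*½ = q - ½ = -½ + q)
-28 + 94*((x - 217)*(f + W(-8))) = -28 + 94*((-112 - 217)*(0 + (-½ - 8))) = -28 + 94*(-329*(0 - 17/2)) = -28 + 94*(-329*(-17/2)) = -28 + 94*(5593/2) = -28 + 262871 = 262843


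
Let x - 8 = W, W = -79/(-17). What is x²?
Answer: 46225/289 ≈ 159.95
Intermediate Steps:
W = 79/17 (W = -79*(-1/17) = 79/17 ≈ 4.6471)
x = 215/17 (x = 8 + 79/17 = 215/17 ≈ 12.647)
x² = (215/17)² = 46225/289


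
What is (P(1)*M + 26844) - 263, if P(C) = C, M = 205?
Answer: 26786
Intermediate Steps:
(P(1)*M + 26844) - 263 = (1*205 + 26844) - 263 = (205 + 26844) - 263 = 27049 - 263 = 26786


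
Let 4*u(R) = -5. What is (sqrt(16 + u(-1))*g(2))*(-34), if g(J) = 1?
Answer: -17*sqrt(59) ≈ -130.58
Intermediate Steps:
u(R) = -5/4 (u(R) = (1/4)*(-5) = -5/4)
(sqrt(16 + u(-1))*g(2))*(-34) = (sqrt(16 - 5/4)*1)*(-34) = (sqrt(59/4)*1)*(-34) = ((sqrt(59)/2)*1)*(-34) = (sqrt(59)/2)*(-34) = -17*sqrt(59)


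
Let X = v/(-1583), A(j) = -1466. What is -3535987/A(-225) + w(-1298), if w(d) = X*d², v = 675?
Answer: -1661600330779/2320678 ≈ -7.1600e+5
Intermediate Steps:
X = -675/1583 (X = 675/(-1583) = 675*(-1/1583) = -675/1583 ≈ -0.42641)
w(d) = -675*d²/1583
-3535987/A(-225) + w(-1298) = -3535987/(-1466) - 675/1583*(-1298)² = -3535987*(-1/1466) - 675/1583*1684804 = 3535987/1466 - 1137242700/1583 = -1661600330779/2320678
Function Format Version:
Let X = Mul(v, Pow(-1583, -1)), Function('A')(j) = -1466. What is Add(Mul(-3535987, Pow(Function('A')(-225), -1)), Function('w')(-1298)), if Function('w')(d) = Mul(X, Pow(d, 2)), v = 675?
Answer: Rational(-1661600330779, 2320678) ≈ -7.1600e+5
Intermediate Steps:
X = Rational(-675, 1583) (X = Mul(675, Pow(-1583, -1)) = Mul(675, Rational(-1, 1583)) = Rational(-675, 1583) ≈ -0.42641)
Function('w')(d) = Mul(Rational(-675, 1583), Pow(d, 2))
Add(Mul(-3535987, Pow(Function('A')(-225), -1)), Function('w')(-1298)) = Add(Mul(-3535987, Pow(-1466, -1)), Mul(Rational(-675, 1583), Pow(-1298, 2))) = Add(Mul(-3535987, Rational(-1, 1466)), Mul(Rational(-675, 1583), 1684804)) = Add(Rational(3535987, 1466), Rational(-1137242700, 1583)) = Rational(-1661600330779, 2320678)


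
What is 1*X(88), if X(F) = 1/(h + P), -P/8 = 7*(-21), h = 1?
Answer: 1/1177 ≈ 0.00084962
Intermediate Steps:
P = 1176 (P = -56*(-21) = -8*(-147) = 1176)
X(F) = 1/1177 (X(F) = 1/(1 + 1176) = 1/1177)
1*X(88) = 1*(1/1177) = 1/1177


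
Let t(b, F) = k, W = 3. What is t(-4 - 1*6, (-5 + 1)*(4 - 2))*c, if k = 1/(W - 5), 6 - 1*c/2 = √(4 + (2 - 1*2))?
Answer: -4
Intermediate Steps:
c = 8 (c = 12 - 2*√(4 + (2 - 1*2)) = 12 - 2*√(4 + (2 - 2)) = 12 - 2*√(4 + 0) = 12 - 2*√4 = 12 - 2*2 = 12 - 4 = 8)
k = -½ (k = 1/(3 - 5) = 1/(-2) = -½ ≈ -0.50000)
t(b, F) = -½
t(-4 - 1*6, (-5 + 1)*(4 - 2))*c = -½*8 = -4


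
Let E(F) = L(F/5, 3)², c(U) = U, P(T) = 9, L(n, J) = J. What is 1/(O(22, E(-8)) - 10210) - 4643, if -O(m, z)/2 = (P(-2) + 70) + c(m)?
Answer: -48342917/10412 ≈ -4643.0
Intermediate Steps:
E(F) = 9 (E(F) = 3² = 9)
O(m, z) = -158 - 2*m (O(m, z) = -2*((9 + 70) + m) = -2*(79 + m) = -158 - 2*m)
1/(O(22, E(-8)) - 10210) - 4643 = 1/((-158 - 2*22) - 10210) - 4643 = 1/((-158 - 44) - 10210) - 4643 = 1/(-202 - 10210) - 4643 = 1/(-10412) - 4643 = -1/10412 - 4643 = -48342917/10412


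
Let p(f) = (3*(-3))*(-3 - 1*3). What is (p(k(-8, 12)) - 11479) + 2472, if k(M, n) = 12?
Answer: -8953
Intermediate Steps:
p(f) = 54 (p(f) = -9*(-3 - 3) = -9*(-6) = 54)
(p(k(-8, 12)) - 11479) + 2472 = (54 - 11479) + 2472 = -11425 + 2472 = -8953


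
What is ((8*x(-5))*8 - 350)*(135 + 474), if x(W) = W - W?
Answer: -213150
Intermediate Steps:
x(W) = 0
((8*x(-5))*8 - 350)*(135 + 474) = ((8*0)*8 - 350)*(135 + 474) = (0*8 - 350)*609 = (0 - 350)*609 = -350*609 = -213150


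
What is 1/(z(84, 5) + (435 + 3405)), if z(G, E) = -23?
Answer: 1/3817 ≈ 0.00026199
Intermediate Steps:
1/(z(84, 5) + (435 + 3405)) = 1/(-23 + (435 + 3405)) = 1/(-23 + 3840) = 1/3817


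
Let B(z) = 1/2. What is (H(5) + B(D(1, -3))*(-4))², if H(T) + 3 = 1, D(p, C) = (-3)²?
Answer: 16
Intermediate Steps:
D(p, C) = 9
H(T) = -2 (H(T) = -3 + 1 = -2)
B(z) = ½
(H(5) + B(D(1, -3))*(-4))² = (-2 + (½)*(-4))² = (-2 - 2)² = (-4)² = 16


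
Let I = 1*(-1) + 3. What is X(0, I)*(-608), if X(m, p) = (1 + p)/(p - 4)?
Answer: 912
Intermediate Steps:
I = 2 (I = -1 + 3 = 2)
X(m, p) = (1 + p)/(-4 + p)
X(0, I)*(-608) = ((1 + 2)/(-4 + 2))*(-608) = (3/(-2))*(-608) = -½*3*(-608) = -3/2*(-608) = 912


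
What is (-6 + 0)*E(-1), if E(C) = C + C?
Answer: 12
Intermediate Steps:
E(C) = 2*C
(-6 + 0)*E(-1) = (-6 + 0)*(2*(-1)) = -6*(-2) = 12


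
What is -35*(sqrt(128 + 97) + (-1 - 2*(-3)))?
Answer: -700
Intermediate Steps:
-35*(sqrt(128 + 97) + (-1 - 2*(-3))) = -35*(sqrt(225) + (-1 + 6)) = -35*(15 + 5) = -35*20 = -700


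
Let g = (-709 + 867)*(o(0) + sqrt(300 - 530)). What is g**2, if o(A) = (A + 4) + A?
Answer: -5342296 + 199712*I*sqrt(230) ≈ -5.3423e+6 + 3.0288e+6*I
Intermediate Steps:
o(A) = 4 + 2*A (o(A) = (4 + A) + A = 4 + 2*A)
g = 632 + 158*I*sqrt(230) (g = (-709 + 867)*((4 + 2*0) + sqrt(300 - 530)) = 158*((4 + 0) + sqrt(-230)) = 158*(4 + I*sqrt(230)) = 632 + 158*I*sqrt(230) ≈ 632.0 + 2396.2*I)
g**2 = (632 + 158*I*sqrt(230))**2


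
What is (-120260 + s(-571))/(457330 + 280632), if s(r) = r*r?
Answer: 205781/737962 ≈ 0.27885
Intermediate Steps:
s(r) = r²
(-120260 + s(-571))/(457330 + 280632) = (-120260 + (-571)²)/(457330 + 280632) = (-120260 + 326041)/737962 = 205781*(1/737962) = 205781/737962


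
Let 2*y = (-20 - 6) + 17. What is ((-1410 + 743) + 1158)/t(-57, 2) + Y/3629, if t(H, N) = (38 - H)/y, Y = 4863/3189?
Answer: -897186617/38576270 ≈ -23.257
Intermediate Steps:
y = -9/2 (y = ((-20 - 6) + 17)/2 = (-26 + 17)/2 = (1/2)*(-9) = -9/2 ≈ -4.5000)
Y = 1621/1063 (Y = 4863*(1/3189) = 1621/1063 ≈ 1.5249)
t(H, N) = -76/9 + 2*H/9 (t(H, N) = (38 - H)/(-9/2) = (38 - H)*(-2/9) = -76/9 + 2*H/9)
((-1410 + 743) + 1158)/t(-57, 2) + Y/3629 = ((-1410 + 743) + 1158)/(-76/9 + (2/9)*(-57)) + (1621/1063)/3629 = (-667 + 1158)/(-76/9 - 38/3) + (1621/1063)*(1/3629) = 491/(-190/9) + 1621/3857627 = 491*(-9/190) + 1621/3857627 = -4419/190 + 1621/3857627 = -897186617/38576270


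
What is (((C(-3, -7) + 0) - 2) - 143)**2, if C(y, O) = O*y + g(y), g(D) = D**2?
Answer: 13225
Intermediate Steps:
C(y, O) = y**2 + O*y (C(y, O) = O*y + y**2 = y**2 + O*y)
(((C(-3, -7) + 0) - 2) - 143)**2 = (((-3*(-7 - 3) + 0) - 2) - 143)**2 = (((-3*(-10) + 0) - 2) - 143)**2 = (((30 + 0) - 2) - 143)**2 = ((30 - 2) - 143)**2 = (28 - 143)**2 = (-115)**2 = 13225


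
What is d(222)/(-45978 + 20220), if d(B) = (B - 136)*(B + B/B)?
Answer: -9589/12879 ≈ -0.74454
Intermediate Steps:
d(B) = (1 + B)*(-136 + B) (d(B) = (-136 + B)*(B + 1) = (-136 + B)*(1 + B) = (1 + B)*(-136 + B))
d(222)/(-45978 + 20220) = (-136 + 222**2 - 135*222)/(-45978 + 20220) = (-136 + 49284 - 29970)/(-25758) = 19178*(-1/25758) = -9589/12879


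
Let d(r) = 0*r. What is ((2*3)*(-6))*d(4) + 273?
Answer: 273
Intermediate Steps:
d(r) = 0
((2*3)*(-6))*d(4) + 273 = ((2*3)*(-6))*0 + 273 = (6*(-6))*0 + 273 = -36*0 + 273 = 0 + 273 = 273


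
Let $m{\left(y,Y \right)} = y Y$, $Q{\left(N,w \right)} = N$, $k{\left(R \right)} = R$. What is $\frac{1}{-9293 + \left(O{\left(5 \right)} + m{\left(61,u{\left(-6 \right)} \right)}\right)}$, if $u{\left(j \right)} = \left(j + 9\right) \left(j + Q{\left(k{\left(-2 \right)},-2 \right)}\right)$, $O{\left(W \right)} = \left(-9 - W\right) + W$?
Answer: $- \frac{1}{10766} \approx -9.2885 \cdot 10^{-5}$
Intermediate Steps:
$O{\left(W \right)} = -9$
$u{\left(j \right)} = \left(-2 + j\right) \left(9 + j\right)$ ($u{\left(j \right)} = \left(j + 9\right) \left(j - 2\right) = \left(9 + j\right) \left(-2 + j\right) = \left(-2 + j\right) \left(9 + j\right)$)
$m{\left(y,Y \right)} = Y y$
$\frac{1}{-9293 + \left(O{\left(5 \right)} + m{\left(61,u{\left(-6 \right)} \right)}\right)} = \frac{1}{-9293 + \left(-9 + \left(-18 + \left(-6\right)^{2} + 7 \left(-6\right)\right) 61\right)} = \frac{1}{-9293 + \left(-9 + \left(-18 + 36 - 42\right) 61\right)} = \frac{1}{-9293 - 1473} = \frac{1}{-10766} = - \frac{1}{10766}$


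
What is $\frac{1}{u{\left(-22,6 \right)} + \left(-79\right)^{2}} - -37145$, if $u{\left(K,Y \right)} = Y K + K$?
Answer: $\frac{226101616}{6087} \approx 37145.0$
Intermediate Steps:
$u{\left(K,Y \right)} = K + K Y$ ($u{\left(K,Y \right)} = K Y + K = K + K Y$)
$\frac{1}{u{\left(-22,6 \right)} + \left(-79\right)^{2}} - -37145 = \frac{1}{- 22 \left(1 + 6\right) + \left(-79\right)^{2}} - -37145 = \frac{1}{\left(-22\right) 7 + 6241} + 37145 = \frac{1}{-154 + 6241} + 37145 = \frac{1}{6087} + 37145 = \frac{226101616}{6087}$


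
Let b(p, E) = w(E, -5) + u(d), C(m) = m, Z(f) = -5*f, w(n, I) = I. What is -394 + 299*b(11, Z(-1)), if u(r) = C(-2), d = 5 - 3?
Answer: -2487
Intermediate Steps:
d = 2
u(r) = -2
b(p, E) = -7 (b(p, E) = -5 - 2 = -7)
-394 + 299*b(11, Z(-1)) = -394 + 299*(-7) = -394 - 2093 = -2487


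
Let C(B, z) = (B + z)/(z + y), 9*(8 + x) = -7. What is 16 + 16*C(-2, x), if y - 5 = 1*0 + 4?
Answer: -760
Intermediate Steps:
x = -79/9 (x = -8 + (⅑)*(-7) = -8 - 7/9 = -79/9 ≈ -8.7778)
y = 9 (y = 5 + (1*0 + 4) = 5 + (0 + 4) = 5 + 4 = 9)
C(B, z) = (B + z)/(9 + z) (C(B, z) = (B + z)/(z + 9) = (B + z)/(9 + z))
16 + 16*C(-2, x) = 16 + 16*((-2 - 79/9)/(9 - 79/9)) = 16 + 16*(-97/9/(2/9)) = 16 + 16*((9/2)*(-97/9)) = 16 + 16*(-97/2) = 16 - 776 = -760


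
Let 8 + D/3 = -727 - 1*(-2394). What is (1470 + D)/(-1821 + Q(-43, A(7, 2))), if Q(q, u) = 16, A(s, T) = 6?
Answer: -6447/1805 ≈ -3.5717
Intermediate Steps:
D = 4977 (D = -24 + 3*(-727 - 1*(-2394)) = -24 + 3*(-727 + 2394) = -24 + 3*1667 = -24 + 5001 = 4977)
(1470 + D)/(-1821 + Q(-43, A(7, 2))) = (1470 + 4977)/(-1821 + 16) = 6447/(-1805) = 6447*(-1/1805) = -6447/1805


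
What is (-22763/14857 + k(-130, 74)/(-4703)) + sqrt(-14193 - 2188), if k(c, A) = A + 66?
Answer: -109134369/69872471 + I*sqrt(16381) ≈ -1.5619 + 127.99*I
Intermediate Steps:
k(c, A) = 66 + A
(-22763/14857 + k(-130, 74)/(-4703)) + sqrt(-14193 - 2188) = (-22763/14857 + (66 + 74)/(-4703)) + sqrt(-14193 - 2188) = (-22763*1/14857 + 140*(-1/4703)) + sqrt(-16381) = (-22763/14857 - 140/4703) + I*sqrt(16381) = -109134369/69872471 + I*sqrt(16381)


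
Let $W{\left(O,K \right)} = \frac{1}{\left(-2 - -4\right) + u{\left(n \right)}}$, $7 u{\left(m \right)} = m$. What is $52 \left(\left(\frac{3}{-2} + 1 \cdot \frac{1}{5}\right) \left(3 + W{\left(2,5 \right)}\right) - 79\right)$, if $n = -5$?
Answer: $- \frac{196352}{45} \approx -4363.4$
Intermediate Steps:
$u{\left(m \right)} = \frac{m}{7}$
$W{\left(O,K \right)} = \frac{7}{9}$ ($W{\left(O,K \right)} = \frac{1}{\left(-2 - -4\right) + \frac{1}{7} \left(-5\right)} = \frac{1}{\left(-2 + 4\right) - \frac{5}{7}} = \frac{1}{2 - \frac{5}{7}} = \frac{1}{\frac{9}{7}} = \frac{7}{9}$)
$52 \left(\left(\frac{3}{-2} + 1 \cdot \frac{1}{5}\right) \left(3 + W{\left(2,5 \right)}\right) - 79\right) = 52 \left(\left(\frac{3}{-2} + 1 \cdot \frac{1}{5}\right) \left(3 + \frac{7}{9}\right) - 79\right) = 52 \left(\left(3 \left(- \frac{1}{2}\right) + 1 \cdot \frac{1}{5}\right) \frac{34}{9} - 79\right) = 52 \left(\left(- \frac{3}{2} + \frac{1}{5}\right) \frac{34}{9} - 79\right) = 52 \left(\left(- \frac{13}{10}\right) \frac{34}{9} - 79\right) = 52 \left(- \frac{221}{45} - 79\right) = 52 \left(- \frac{3776}{45}\right) = - \frac{196352}{45}$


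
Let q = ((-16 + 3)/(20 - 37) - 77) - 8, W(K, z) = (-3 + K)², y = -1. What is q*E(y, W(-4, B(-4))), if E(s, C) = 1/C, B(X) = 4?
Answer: -1432/833 ≈ -1.7191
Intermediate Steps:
q = -1432/17 (q = (-13/(-17) - 77) - 8 = (-13*(-1/17) - 77) - 8 = (13/17 - 77) - 8 = -1296/17 - 8 = -1432/17 ≈ -84.235)
q*E(y, W(-4, B(-4))) = -1432/(17*(-3 - 4)²) = -1432/(17*((-7)²)) = -1432/17/49 = -1432/17*1/49 = -1432/833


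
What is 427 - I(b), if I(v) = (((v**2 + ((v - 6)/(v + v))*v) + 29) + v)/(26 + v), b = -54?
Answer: 14817/28 ≈ 529.18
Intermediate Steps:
I(v) = (26 + v**2 + 3*v/2)/(26 + v) (I(v) = (((v**2 + ((-6 + v)/((2*v)))*v) + 29) + v)/(26 + v) = (((v**2 + ((-6 + v)*(1/(2*v)))*v) + 29) + v)/(26 + v) = (((v**2 + ((-6 + v)/(2*v))*v) + 29) + v)/(26 + v) = (((v**2 + (-3 + v/2)) + 29) + v)/(26 + v) = (((-3 + v**2 + v/2) + 29) + v)/(26 + v) = ((26 + v**2 + v/2) + v)/(26 + v) = (26 + v**2 + 3*v/2)/(26 + v))
427 - I(b) = 427 - (26 + (-54)**2 + (3/2)*(-54))/(26 - 54) = 427 - (26 + 2916 - 81)/(-28) = 427 - (-1)*2861/28 = 427 - 1*(-2861/28) = 427 + 2861/28 = 14817/28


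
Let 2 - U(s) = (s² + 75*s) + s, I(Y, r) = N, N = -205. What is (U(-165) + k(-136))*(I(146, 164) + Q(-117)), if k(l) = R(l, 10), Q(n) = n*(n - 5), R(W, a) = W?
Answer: -208488511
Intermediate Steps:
I(Y, r) = -205
U(s) = 2 - s² - 76*s (U(s) = 2 - ((s² + 75*s) + s) = 2 - (s² + 76*s) = 2 + (-s² - 76*s) = 2 - s² - 76*s)
Q(n) = n*(-5 + n)
k(l) = l
(U(-165) + k(-136))*(I(146, 164) + Q(-117)) = ((2 - 1*(-165)² - 76*(-165)) - 136)*(-205 - 117*(-5 - 117)) = ((2 - 1*27225 + 12540) - 136)*(-205 - 117*(-122)) = ((2 - 27225 + 12540) - 136)*(-205 + 14274) = (-14683 - 136)*14069 = -14819*14069 = -208488511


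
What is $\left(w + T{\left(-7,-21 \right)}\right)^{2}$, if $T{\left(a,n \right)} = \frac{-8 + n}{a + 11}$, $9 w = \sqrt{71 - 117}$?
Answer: $\frac{67385}{1296} - \frac{29 i \sqrt{46}}{18} \approx 51.995 - 10.927 i$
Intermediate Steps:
$w = \frac{i \sqrt{46}}{9}$ ($w = \frac{\sqrt{71 - 117}}{9} = \frac{\sqrt{-46}}{9} = \frac{i \sqrt{46}}{9} \approx 0.75359 i$)
$T{\left(a,n \right)} = \frac{-8 + n}{11 + a}$
$\left(w + T{\left(-7,-21 \right)}\right)^{2} = \left(\frac{i \sqrt{46}}{9} + \frac{-8 - 21}{11 - 7}\right)^{2} = \left(\frac{i \sqrt{46}}{9} + \frac{1}{4} \left(-29\right)\right)^{2} = \left(\frac{i \sqrt{46}}{9} - \frac{29}{4}\right)^{2} = \left(- \frac{29}{4} + \frac{i \sqrt{46}}{9}\right)^{2}$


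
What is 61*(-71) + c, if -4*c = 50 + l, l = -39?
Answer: -17335/4 ≈ -4333.8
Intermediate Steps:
c = -11/4 (c = -(50 - 39)/4 = -¼*11 = -11/4 ≈ -2.7500)
61*(-71) + c = 61*(-71) - 11/4 = -4331 - 11/4 = -17335/4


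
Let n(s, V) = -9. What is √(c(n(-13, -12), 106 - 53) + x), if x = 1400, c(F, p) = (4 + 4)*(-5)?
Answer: 4*√85 ≈ 36.878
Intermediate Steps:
c(F, p) = -40 (c(F, p) = 8*(-5) = -40)
√(c(n(-13, -12), 106 - 53) + x) = √(-40 + 1400) = √1360 = 4*√85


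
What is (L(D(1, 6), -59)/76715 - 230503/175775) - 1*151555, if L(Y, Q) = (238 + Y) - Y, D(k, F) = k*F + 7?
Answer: -408734606098514/2696915825 ≈ -1.5156e+5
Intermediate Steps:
D(k, F) = 7 + F*k (D(k, F) = F*k + 7 = 7 + F*k)
L(Y, Q) = 238
(L(D(1, 6), -59)/76715 - 230503/175775) - 1*151555 = (238/76715 - 230503/175775) - 1*151555 = (238*(1/76715) - 230503*1/175775) - 151555 = (238/76715 - 230503/175775) - 151555 = -3528240639/2696915825 - 151555 = -408734606098514/2696915825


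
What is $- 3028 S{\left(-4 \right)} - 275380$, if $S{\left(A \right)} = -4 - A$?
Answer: $-275380$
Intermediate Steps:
$- 3028 S{\left(-4 \right)} - 275380 = - 3028 \left(-4 - -4\right) - 275380 = - 3028 \left(-4 + 4\right) - 275380 = \left(-3028\right) 0 - 275380 = 0 - 275380 = -275380$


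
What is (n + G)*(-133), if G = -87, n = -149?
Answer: 31388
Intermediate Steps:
(n + G)*(-133) = (-149 - 87)*(-133) = -236*(-133) = 31388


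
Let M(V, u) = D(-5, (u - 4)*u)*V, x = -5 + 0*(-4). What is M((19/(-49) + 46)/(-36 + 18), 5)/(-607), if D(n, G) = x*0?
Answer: 0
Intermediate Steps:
x = -5 (x = -5 + 0 = -5)
D(n, G) = 0 (D(n, G) = -5*0 = 0)
M(V, u) = 0 (M(V, u) = 0*V = 0)
M((19/(-49) + 46)/(-36 + 18), 5)/(-607) = 0/(-607) = 0*(-1/607) = 0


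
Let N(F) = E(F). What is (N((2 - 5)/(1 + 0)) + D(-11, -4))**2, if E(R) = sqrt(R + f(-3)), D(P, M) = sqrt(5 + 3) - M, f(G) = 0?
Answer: (4 + 2*sqrt(2) + I*sqrt(3))**2 ≈ 43.627 + 23.654*I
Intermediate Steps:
D(P, M) = -M + 2*sqrt(2) (D(P, M) = sqrt(8) - M = 2*sqrt(2) - M = -M + 2*sqrt(2))
E(R) = sqrt(R) (E(R) = sqrt(R + 0) = sqrt(R))
N(F) = sqrt(F)
(N((2 - 5)/(1 + 0)) + D(-11, -4))**2 = (sqrt((2 - 5)/(1 + 0)) + (-1*(-4) + 2*sqrt(2)))**2 = (sqrt(-3/1) + (4 + 2*sqrt(2)))**2 = (sqrt(-3*1) + (4 + 2*sqrt(2)))**2 = (sqrt(-3) + (4 + 2*sqrt(2)))**2 = (I*sqrt(3) + (4 + 2*sqrt(2)))**2 = (4 + 2*sqrt(2) + I*sqrt(3))**2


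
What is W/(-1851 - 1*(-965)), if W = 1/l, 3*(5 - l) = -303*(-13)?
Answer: 1/1158888 ≈ 8.6290e-7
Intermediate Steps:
l = -1308 (l = 5 - (-101)*(-13) = 5 - 1/3*3939 = 5 - 1313 = -1308)
W = -1/1308 (W = 1/(-1308) = -1/1308 ≈ -0.00076453)
W/(-1851 - 1*(-965)) = -1/(1308*(-1851 - 1*(-965))) = -1/(1308*(-1851 + 965)) = -1/1308/(-886) = -1/1308*(-1/886) = 1/1158888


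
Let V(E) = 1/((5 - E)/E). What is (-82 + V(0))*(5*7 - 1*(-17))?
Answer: -4264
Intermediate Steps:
V(E) = E/(5 - E) (V(E) = 1/((5 - E)/E) = E/(5 - E))
(-82 + V(0))*(5*7 - 1*(-17)) = (-82 - 1*0/(-5 + 0))*(5*7 - 1*(-17)) = (-82 - 1*0/(-5))*(35 + 17) = (-82 - 1*0*(-1/5))*52 = (-82 + 0)*52 = -82*52 = -4264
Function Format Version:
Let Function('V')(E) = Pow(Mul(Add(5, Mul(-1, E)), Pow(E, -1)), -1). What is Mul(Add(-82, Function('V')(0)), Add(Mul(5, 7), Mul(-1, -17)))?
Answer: -4264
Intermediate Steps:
Function('V')(E) = Mul(E, Pow(Add(5, Mul(-1, E)), -1)) (Function('V')(E) = Pow(Mul(Pow(E, -1), Add(5, Mul(-1, E))), -1) = Mul(E, Pow(Add(5, Mul(-1, E)), -1)))
Mul(Add(-82, Function('V')(0)), Add(Mul(5, 7), Mul(-1, -17))) = Mul(Add(-82, Mul(-1, 0, Pow(Add(-5, 0), -1))), Add(Mul(5, 7), Mul(-1, -17))) = Mul(Add(-82, Mul(-1, 0, Pow(-5, -1))), Add(35, 17)) = Mul(Add(-82, Mul(-1, 0, Rational(-1, 5))), 52) = Mul(Add(-82, 0), 52) = Mul(-82, 52) = -4264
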